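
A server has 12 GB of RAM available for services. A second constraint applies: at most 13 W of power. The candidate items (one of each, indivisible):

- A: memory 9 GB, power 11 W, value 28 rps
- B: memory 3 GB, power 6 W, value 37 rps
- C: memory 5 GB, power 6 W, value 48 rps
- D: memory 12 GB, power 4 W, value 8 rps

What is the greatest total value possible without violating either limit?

85 rps

Feasible sets respecting both limits:
- B+C: memory 8, power 12, value 85
- C: memory 5, power 6, value 48
- B: memory 3, power 6, value 37
Best: 85 rps.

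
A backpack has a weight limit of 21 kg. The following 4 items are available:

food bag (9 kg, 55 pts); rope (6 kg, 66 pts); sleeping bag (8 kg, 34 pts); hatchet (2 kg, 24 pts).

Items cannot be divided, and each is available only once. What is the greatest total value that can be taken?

This is a 0/1 knapsack; check combinations near the capacity.
- food bag+rope+hatchet: weight 9+6+2=17, value 55+66+24=145
- rope+sleeping bag+hatchet: weight 6+8+2=16, value 66+34+24=124
- food bag+rope: weight 9+6=15, value 55+66=121
Best: 145 pts.

145 pts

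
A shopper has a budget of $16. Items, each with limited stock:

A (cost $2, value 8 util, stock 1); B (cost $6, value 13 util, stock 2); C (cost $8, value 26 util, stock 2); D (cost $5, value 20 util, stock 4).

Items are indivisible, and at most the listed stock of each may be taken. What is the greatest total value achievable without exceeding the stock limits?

Best selections within cost 16 and stock limits:
- 3×D: cost 15, value 60
- 1×A + 1×C + 1×D: cost 15, value 54
- 1×B + 2×D: cost 16, value 53
- 2×C: cost 16, value 52
Best: 60 util.

60 util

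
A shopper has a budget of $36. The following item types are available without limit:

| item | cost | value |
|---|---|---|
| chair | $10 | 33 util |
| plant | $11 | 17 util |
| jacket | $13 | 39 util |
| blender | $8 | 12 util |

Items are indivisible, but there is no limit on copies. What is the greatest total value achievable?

111 util

Best value-per-unit is chair at 33/10; filling with it alone gives 3×33 = 99.
Optimal mix: 1×chair + 2×jacket → cost 36, value 111.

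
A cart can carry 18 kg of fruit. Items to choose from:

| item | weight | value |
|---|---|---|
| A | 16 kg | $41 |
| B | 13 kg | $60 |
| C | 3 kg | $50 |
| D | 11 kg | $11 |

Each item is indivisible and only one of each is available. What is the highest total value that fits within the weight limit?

Check high-value combinations within 18 kg:
- B+C: weight 13+3=16, value 60+50=110
- C+D: weight 3+11=14, value 50+11=61
- B: weight 13, value 60
- C: weight 3, value 50
- A: weight 16, value 41
Best: $110.

$110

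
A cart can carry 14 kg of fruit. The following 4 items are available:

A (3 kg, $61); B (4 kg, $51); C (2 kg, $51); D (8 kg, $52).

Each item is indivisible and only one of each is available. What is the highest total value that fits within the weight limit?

$164

Check high-value combinations within 14 kg:
- A+C+D: weight 3+2+8=13, value 61+51+52=164
- A+B+C: weight 3+4+2=9, value 61+51+51=163
- B+C+D: weight 4+2+8=14, value 51+51+52=154
Best: $164.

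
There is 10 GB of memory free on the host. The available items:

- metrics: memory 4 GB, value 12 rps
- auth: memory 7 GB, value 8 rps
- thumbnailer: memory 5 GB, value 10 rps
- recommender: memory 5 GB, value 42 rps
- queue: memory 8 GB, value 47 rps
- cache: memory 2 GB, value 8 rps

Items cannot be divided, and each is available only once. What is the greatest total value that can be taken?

55 rps

Check high-value combinations within 10 GB:
- queue+cache: memory 8+2=10, value 47+8=55
- metrics+recommender: memory 4+5=9, value 12+42=54
- thumbnailer+recommender: memory 5+5=10, value 10+42=52
Best: 55 rps.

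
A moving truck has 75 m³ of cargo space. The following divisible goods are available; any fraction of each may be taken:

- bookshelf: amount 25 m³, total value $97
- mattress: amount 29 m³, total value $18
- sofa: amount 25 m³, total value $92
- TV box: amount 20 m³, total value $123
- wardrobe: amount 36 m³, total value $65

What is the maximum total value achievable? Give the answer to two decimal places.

Take in order of value per unit:
- TV box (123/20 per unit): all 20 → value 123, running total 123.00
- bookshelf (97/25 per unit): all 25 → value 97, running total 220.00
- sofa (92/25 per unit): all 25 → value 92, running total 312.00
- wardrobe (65/36 per unit): 5 of 36 → value 5×65/36 = 9.0278, running total 321.03
Total 321.03.

321.03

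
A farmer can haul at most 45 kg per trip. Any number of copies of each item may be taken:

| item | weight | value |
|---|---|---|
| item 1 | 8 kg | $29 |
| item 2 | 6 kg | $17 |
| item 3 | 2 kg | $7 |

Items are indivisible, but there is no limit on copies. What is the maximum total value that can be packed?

Best value-per-unit is item 1 at 29/8; filling with it alone gives 5×29 = 145.
Optimal mix: 5×item 1 + 2×item 3 → weight 44, value 159.

$159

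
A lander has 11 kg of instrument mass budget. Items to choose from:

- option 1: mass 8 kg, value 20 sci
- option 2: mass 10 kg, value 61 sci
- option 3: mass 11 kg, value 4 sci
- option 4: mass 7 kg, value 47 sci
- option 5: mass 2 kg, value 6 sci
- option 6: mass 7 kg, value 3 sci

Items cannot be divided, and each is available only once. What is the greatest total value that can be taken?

Check high-value combinations within 11 kg:
- option 2: mass 10, value 61
- option 4+option 5: mass 7+2=9, value 47+6=53
- option 4: mass 7, value 47
Best: 61 sci.

61 sci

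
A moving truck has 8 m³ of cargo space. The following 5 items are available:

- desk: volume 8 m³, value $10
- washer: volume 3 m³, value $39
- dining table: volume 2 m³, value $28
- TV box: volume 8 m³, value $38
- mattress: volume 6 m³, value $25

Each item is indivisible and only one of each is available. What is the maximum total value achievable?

Check high-value combinations within 8 m³:
- washer+dining table: volume 3+2=5, value 39+28=67
- dining table+mattress: volume 2+6=8, value 28+25=53
- washer: volume 3, value 39
- TV box: volume 8, value 38
- dining table: volume 2, value 28
Best: $67.

$67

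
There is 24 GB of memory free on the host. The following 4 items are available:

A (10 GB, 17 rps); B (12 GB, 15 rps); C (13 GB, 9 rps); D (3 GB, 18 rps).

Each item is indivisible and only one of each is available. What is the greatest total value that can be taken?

This is a 0/1 knapsack; check combinations near the capacity.
- A+D: memory 10+3=13, value 17+18=35
- B+D: memory 12+3=15, value 15+18=33
- A+B: memory 10+12=22, value 17+15=32
- C+D: memory 13+3=16, value 9+18=27
- A+C: memory 10+13=23, value 17+9=26
Best: 35 rps.

35 rps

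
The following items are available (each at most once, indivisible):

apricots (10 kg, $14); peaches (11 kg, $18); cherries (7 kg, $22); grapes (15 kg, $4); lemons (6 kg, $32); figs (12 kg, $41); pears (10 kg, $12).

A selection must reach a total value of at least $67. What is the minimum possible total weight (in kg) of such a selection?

Subsets with value ≥ 67, sorted by total weight:
- lemons+figs: weight 18, value 73
- apricots+cherries+lemons: weight 23, value 68
- peaches+cherries+lemons: weight 24, value 72
- cherries+lemons+figs: weight 25, value 95
Minimum weight: 18 kg.

18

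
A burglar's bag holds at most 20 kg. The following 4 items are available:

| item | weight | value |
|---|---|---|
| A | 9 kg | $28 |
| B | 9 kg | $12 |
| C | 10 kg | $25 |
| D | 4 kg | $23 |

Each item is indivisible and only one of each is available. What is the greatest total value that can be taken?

Check high-value combinations within 20 kg:
- A+C: weight 9+10=19, value 28+25=53
- A+D: weight 9+4=13, value 28+23=51
- C+D: weight 10+4=14, value 25+23=48
- A+B: weight 9+9=18, value 28+12=40
Best: $53.

$53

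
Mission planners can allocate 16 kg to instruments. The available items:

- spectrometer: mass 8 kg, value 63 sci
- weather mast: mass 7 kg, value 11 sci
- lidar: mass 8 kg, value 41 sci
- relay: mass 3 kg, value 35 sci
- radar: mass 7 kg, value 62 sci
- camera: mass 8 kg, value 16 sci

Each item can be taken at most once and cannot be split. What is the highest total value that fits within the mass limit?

Check high-value combinations within 16 kg:
- spectrometer+radar: mass 8+7=15, value 63+62=125
- spectrometer+lidar: mass 8+8=16, value 63+41=104
- lidar+radar: mass 8+7=15, value 41+62=103
Best: 125 sci.

125 sci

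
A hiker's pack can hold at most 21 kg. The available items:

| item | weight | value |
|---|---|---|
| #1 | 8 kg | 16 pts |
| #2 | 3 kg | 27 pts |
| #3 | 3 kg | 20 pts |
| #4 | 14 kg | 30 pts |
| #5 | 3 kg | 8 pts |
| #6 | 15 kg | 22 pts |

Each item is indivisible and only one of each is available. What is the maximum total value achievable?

77 pts

Check high-value combinations within 21 kg:
- #2+#3+#4: weight 3+3+14=20, value 27+20+30=77
- #1+#2+#3+#5: weight 8+3+3+3=17, value 16+27+20+8=71
- #2+#3+#6: weight 3+3+15=21, value 27+20+22=69
- #2+#4+#5: weight 3+14+3=20, value 27+30+8=65
Best: 77 pts.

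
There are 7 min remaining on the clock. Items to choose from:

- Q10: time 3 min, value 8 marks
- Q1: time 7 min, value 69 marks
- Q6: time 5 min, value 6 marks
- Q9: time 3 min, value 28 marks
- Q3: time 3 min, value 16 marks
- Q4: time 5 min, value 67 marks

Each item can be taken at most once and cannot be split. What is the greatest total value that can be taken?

Check high-value combinations within 7 min:
- Q1: time 7, value 69
- Q4: time 5, value 67
- Q9+Q3: time 3+3=6, value 28+16=44
- Q10+Q9: time 3+3=6, value 8+28=36
- Q9: time 3, value 28
Best: 69 marks.

69 marks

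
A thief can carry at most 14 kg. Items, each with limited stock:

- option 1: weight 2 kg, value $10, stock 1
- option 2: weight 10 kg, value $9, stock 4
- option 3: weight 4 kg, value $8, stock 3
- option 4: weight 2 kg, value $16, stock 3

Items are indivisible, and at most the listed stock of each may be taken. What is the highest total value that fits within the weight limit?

Top feasible selections:
- 1×option 1 + 1×option 3 + 3×option 4: weight 12, value 66
- 2×option 3 + 3×option 4: weight 14, value 64
- 1×option 1 + 3×option 4: weight 8, value 58
- 1×option 1 + 2×option 3 + 2×option 4: weight 14, value 58
Best: $66.

$66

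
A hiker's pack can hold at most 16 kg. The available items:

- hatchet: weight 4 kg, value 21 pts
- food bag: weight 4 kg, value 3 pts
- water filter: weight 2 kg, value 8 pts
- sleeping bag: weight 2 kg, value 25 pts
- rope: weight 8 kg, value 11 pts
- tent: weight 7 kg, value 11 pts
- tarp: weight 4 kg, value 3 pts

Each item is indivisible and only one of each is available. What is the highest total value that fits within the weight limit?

This is a 0/1 knapsack; check combinations near the capacity.
- hatchet+water filter+sleeping bag+tent: weight 4+2+2+7=15, value 21+8+25+11=65
- hatchet+water filter+sleeping bag+rope: weight 4+2+2+8=16, value 21+8+25+11=65
- hatchet+food bag+water filter+sleeping bag+tarp: weight 4+4+2+2+4=16, value 21+3+8+25+3=60
- hatchet+food bag+water filter+sleeping bag: weight 4+4+2+2=12, value 21+3+8+25=57
- hatchet+water filter+sleeping bag+tarp: weight 4+2+2+4=12, value 21+8+25+3=57
Best: 65 pts.

65 pts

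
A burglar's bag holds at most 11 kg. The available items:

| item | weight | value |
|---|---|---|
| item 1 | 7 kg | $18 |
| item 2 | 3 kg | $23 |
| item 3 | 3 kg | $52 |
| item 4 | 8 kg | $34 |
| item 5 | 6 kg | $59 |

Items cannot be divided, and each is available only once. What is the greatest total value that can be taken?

$111

Check high-value combinations within 11 kg:
- item 3+item 5: weight 3+6=9, value 52+59=111
- item 3+item 4: weight 3+8=11, value 52+34=86
- item 2+item 5: weight 3+6=9, value 23+59=82
- item 2+item 3: weight 3+3=6, value 23+52=75
- item 1+item 3: weight 7+3=10, value 18+52=70
Best: $111.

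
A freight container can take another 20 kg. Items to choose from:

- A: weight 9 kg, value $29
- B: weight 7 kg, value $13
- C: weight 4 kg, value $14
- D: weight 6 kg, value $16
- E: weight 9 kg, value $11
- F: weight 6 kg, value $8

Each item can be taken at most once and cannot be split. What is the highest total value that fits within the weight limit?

Check high-value combinations within 20 kg:
- A+C+D: weight 9+4+6=19, value 29+14+16=59
- A+B+C: weight 9+7+4=20, value 29+13+14=56
- A+C+F: weight 9+4+6=19, value 29+14+8=51
- A+D: weight 9+6=15, value 29+16=45
Best: $59.

$59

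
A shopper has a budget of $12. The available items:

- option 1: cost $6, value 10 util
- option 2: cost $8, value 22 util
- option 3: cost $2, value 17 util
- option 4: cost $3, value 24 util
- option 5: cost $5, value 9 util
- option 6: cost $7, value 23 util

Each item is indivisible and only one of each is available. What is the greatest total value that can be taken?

64 util

Check high-value combinations within $12:
- option 3+option 4+option 6: cost 2+3+7=12, value 17+24+23=64
- option 1+option 3+option 4: cost 6+2+3=11, value 10+17+24=51
- option 3+option 4+option 5: cost 2+3+5=10, value 17+24+9=50
Best: 64 util.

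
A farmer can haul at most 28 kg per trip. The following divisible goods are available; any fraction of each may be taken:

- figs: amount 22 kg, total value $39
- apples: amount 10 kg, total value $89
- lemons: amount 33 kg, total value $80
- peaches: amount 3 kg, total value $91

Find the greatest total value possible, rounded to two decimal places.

216.36

Take in order of value per unit:
- peaches (91/3 per unit): all 3 → value 91, running total 91.00
- apples (89/10 per unit): all 10 → value 89, running total 180.00
- lemons (80/33 per unit): 15 of 33 → value 15×80/33 = 36.3636, running total 216.36
Total 216.36.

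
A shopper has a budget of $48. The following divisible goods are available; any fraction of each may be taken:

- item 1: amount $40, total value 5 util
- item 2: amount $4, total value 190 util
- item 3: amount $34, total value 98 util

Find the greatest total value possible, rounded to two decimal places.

Take in order of value per unit:
- item 2 (190/4 per unit): all 4 → value 190, running total 190.00
- item 3 (98/34 per unit): all 34 → value 98, running total 288.00
- item 1 (5/40 per unit): 10 of 40 → value 10×5/40 = 1.2500, running total 289.25
Total 289.25.

289.25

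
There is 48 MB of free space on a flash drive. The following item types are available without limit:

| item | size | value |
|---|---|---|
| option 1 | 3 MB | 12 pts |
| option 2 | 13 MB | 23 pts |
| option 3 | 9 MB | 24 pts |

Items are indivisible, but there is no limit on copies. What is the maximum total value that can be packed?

192 pts

Best value-per-unit is option 1 at 12/3, and filling with it alone uses size 16×3=48. No mix of the others beats 16×12 = 192.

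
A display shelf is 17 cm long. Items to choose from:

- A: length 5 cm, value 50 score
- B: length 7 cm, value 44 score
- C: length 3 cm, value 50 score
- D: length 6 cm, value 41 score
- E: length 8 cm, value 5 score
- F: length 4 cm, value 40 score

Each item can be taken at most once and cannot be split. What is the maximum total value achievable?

144 score

This is a 0/1 knapsack; check combinations near the capacity.
- A+B+C: length 5+7+3=15, value 50+44+50=144
- A+C+D: length 5+3+6=14, value 50+50+41=141
- A+C+F: length 5+3+4=12, value 50+50+40=140
- B+C+D: length 7+3+6=16, value 44+50+41=135
Best: 144 score.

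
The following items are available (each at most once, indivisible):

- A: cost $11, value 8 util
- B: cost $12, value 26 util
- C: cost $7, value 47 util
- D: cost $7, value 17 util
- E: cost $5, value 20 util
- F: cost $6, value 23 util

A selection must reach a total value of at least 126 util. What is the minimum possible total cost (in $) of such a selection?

37

Subsets with value ≥ 126, sorted by total cost:
- B+C+D+E+F: cost 37, value 133
- A+B+C+D+E+F: cost 48, value 141
Minimum cost: 37 $.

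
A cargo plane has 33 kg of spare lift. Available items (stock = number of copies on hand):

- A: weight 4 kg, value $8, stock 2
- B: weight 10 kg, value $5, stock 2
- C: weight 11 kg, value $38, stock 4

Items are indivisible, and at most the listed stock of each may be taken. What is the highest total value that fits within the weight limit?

$114

Best selections within weight 33 and stock limits:
- 3×C: weight 33, value 114
- 2×A + 2×C: weight 30, value 92
Best: $114.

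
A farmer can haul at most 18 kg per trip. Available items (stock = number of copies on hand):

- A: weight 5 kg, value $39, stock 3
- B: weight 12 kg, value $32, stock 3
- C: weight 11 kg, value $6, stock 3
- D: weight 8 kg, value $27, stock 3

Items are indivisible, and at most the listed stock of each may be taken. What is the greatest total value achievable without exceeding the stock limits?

Top feasible selections:
- 3×A: weight 15, value 117
- 2×A + 1×D: weight 18, value 105
Best: $117.

$117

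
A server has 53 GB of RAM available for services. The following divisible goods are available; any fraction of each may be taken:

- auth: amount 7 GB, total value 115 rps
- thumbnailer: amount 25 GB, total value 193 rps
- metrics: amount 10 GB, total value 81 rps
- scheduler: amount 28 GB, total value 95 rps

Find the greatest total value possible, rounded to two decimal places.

426.32

Take in order of value per unit:
- auth (115/7 per unit): all 7 → value 115, running total 115.00
- metrics (81/10 per unit): all 10 → value 81, running total 196.00
- thumbnailer (193/25 per unit): all 25 → value 193, running total 389.00
- scheduler (95/28 per unit): 11 of 28 → value 11×95/28 = 37.3214, running total 426.32
Total 426.32.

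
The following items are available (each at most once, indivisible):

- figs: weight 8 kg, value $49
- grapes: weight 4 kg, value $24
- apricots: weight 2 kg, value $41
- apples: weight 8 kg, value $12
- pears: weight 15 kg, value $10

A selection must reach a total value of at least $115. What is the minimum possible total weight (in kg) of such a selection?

Subsets with value ≥ 115, sorted by total weight:
- figs+grapes+apricots+apples: weight 22, value 126
- figs+grapes+apricots+pears: weight 29, value 124
Minimum weight: 22 kg.

22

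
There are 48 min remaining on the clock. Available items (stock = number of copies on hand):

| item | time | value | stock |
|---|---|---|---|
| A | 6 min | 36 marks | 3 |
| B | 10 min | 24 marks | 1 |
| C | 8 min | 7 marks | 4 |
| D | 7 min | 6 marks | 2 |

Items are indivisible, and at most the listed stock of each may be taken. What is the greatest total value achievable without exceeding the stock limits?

Best selections within time 48 and stock limits:
- 3×A + 1×B + 2×C: time 44, value 146
- 3×A + 1×B + 1×C + 1×D: time 43, value 145
- 3×A + 1×B + 2×D: time 42, value 144
Best: 146 marks.

146 marks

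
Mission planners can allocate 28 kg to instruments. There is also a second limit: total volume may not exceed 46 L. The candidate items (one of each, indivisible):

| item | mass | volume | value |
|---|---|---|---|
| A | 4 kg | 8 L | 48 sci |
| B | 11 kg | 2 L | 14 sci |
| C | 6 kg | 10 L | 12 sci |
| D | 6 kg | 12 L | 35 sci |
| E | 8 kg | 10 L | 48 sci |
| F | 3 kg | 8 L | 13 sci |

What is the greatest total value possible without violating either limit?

144 sci

Feasible sets respecting both limits:
- A+D+E+F: mass 21, volume 38, value 144
- A+C+D+E: mass 24, volume 40, value 143
- A+D+E: mass 18, volume 30, value 131
Best: 144 sci.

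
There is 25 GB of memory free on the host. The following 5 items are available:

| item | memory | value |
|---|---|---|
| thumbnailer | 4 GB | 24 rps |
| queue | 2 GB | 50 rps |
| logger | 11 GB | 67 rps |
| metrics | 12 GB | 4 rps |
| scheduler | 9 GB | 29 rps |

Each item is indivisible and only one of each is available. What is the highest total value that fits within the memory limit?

146 rps

This is a 0/1 knapsack; check combinations near the capacity.
- queue+logger+scheduler: memory 2+11+9=22, value 50+67+29=146
- thumbnailer+queue+logger: memory 4+2+11=17, value 24+50+67=141
- queue+logger+metrics: memory 2+11+12=25, value 50+67+4=121
- thumbnailer+logger+scheduler: memory 4+11+9=24, value 24+67+29=120
Best: 146 rps.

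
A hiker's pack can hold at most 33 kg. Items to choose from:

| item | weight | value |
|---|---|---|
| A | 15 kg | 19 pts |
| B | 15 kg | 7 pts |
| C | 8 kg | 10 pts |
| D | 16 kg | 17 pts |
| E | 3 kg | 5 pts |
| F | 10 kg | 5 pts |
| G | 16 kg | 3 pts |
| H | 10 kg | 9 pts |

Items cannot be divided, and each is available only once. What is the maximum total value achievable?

38 pts

Check high-value combinations within 33 kg:
- A+C+H: weight 15+8+10=33, value 19+10+9=38
- A+D: weight 15+16=31, value 19+17=36
- A+C+E: weight 15+8+3=26, value 19+10+5=34
- A+C+F: weight 15+8+10=33, value 19+10+5=34
Best: 38 pts.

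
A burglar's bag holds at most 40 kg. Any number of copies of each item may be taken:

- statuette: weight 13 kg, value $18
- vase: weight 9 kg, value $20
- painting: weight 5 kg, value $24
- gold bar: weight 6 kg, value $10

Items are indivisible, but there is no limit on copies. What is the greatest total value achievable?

Best value-per-unit is painting at 24/5, and filling with it alone uses weight 8×5=40. No mix of the others beats 8×24 = 192.

$192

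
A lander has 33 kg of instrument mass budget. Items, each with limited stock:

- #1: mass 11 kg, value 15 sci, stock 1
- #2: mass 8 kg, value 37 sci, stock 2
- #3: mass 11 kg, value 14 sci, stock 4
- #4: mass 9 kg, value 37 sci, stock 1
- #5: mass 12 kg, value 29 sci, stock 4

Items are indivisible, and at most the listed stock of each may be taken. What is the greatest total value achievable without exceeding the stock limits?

Best selections within mass 33 and stock limits:
- 2×#2 + 1×#4: mass 25, value 111
- 2×#2 + 1×#5: mass 28, value 103
- 1×#2 + 1×#4 + 1×#5: mass 29, value 103
- 1×#2 + 2×#5: mass 32, value 95
Best: 111 sci.

111 sci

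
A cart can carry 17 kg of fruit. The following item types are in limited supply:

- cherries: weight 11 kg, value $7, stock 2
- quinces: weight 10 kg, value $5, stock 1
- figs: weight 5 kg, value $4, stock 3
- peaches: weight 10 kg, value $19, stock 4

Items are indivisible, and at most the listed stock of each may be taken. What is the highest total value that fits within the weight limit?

$23

Top feasible selections:
- 1×figs + 1×peaches: weight 15, value 23
- 1×peaches: weight 10, value 19
- 3×figs: weight 15, value 12
Best: $23.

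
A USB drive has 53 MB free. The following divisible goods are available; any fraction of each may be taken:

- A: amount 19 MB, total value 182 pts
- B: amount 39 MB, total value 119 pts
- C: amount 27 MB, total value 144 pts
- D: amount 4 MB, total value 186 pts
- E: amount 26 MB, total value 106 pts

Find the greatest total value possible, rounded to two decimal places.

Take in order of value per unit:
- D (186/4 per unit): all 4 → value 186, running total 186.00
- A (182/19 per unit): all 19 → value 182, running total 368.00
- C (144/27 per unit): all 27 → value 144, running total 512.00
- E (106/26 per unit): 3 of 26 → value 3×106/26 = 12.2308, running total 524.23
Total 524.23.

524.23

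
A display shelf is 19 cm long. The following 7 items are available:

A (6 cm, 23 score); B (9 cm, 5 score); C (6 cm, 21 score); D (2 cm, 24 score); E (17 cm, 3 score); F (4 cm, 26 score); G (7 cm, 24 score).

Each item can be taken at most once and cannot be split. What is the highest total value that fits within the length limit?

97 score

This is a 0/1 knapsack; check combinations near the capacity.
- A+D+F+G: length 6+2+4+7=19, value 23+24+26+24=97
- C+D+F+G: length 6+2+4+7=19, value 21+24+26+24=95
- A+C+D+F: length 6+6+2+4=18, value 23+21+24+26=94
- D+F+G: length 2+4+7=13, value 24+26+24=74
- A+D+F: length 6+2+4=12, value 23+24+26=73
Best: 97 score.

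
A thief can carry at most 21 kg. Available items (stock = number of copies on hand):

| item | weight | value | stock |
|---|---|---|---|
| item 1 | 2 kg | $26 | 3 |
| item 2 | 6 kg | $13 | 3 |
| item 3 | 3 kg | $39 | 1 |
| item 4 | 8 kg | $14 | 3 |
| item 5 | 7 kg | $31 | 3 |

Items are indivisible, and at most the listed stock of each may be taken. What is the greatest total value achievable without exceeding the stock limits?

$153

Best selections within weight 21 and stock limits:
- 2×item 1 + 1×item 3 + 2×item 5: weight 21, value 153
- 3×item 1 + 1×item 3 + 1×item 5: weight 16, value 148
Best: $153.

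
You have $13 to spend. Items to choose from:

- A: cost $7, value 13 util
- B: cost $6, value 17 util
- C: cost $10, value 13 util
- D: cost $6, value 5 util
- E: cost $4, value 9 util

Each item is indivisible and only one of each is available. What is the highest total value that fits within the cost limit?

Check high-value combinations within $13:
- A+B: cost 7+6=13, value 13+17=30
- B+E: cost 6+4=10, value 17+9=26
- A+E: cost 7+4=11, value 13+9=22
Best: 30 util.

30 util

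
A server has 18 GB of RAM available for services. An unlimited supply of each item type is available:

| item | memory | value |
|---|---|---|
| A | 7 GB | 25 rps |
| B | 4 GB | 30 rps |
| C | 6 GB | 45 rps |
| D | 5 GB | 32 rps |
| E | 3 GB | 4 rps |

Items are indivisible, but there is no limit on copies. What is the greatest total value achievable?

135 rps

Best value-per-unit is B at 30/4; filling with it alone gives 4×30 = 120.
Optimal mix: 3×B + 1×C → memory 18, value 135.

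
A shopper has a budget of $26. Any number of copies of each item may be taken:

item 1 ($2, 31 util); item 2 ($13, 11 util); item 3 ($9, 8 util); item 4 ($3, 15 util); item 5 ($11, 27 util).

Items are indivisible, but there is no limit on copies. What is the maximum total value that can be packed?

403 util

Best value-per-unit is item 1 at 31/2, and filling with it alone uses cost 13×2=26. No mix of the others beats 13×31 = 403.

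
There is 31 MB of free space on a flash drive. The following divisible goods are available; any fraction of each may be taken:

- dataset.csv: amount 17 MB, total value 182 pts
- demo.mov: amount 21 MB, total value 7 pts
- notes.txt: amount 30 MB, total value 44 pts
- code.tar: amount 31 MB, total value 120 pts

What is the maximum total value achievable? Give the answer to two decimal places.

236.19

Take in order of value per unit:
- dataset.csv (182/17 per unit): all 17 → value 182, running total 182.00
- code.tar (120/31 per unit): 14 of 31 → value 14×120/31 = 54.1935, running total 236.19
Total 236.19.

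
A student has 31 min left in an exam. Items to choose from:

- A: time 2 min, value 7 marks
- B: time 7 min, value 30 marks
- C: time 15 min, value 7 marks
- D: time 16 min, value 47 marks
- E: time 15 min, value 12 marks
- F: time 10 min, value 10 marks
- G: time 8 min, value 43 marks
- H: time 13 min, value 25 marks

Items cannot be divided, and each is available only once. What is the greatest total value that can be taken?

This is a 0/1 knapsack; check combinations near the capacity.
- B+D+G: time 7+16+8=31, value 30+47+43=120
- A+B+G+H: time 2+7+8+13=30, value 7+30+43+25=105
- B+G+H: time 7+8+13=28, value 30+43+25=98
Best: 120 marks.

120 marks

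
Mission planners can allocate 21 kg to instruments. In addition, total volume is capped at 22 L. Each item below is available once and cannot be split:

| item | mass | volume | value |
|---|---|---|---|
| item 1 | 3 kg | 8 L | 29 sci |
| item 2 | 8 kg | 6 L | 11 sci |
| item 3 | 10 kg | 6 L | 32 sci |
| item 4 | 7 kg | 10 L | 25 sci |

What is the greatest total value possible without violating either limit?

72 sci

Feasible sets respecting both limits:
- item 1+item 2+item 3: mass 21, volume 20, value 72
- item 1+item 3: mass 13, volume 14, value 61
- item 3+item 4: mass 17, volume 16, value 57
- item 1+item 4: mass 10, volume 18, value 54
Best: 72 sci.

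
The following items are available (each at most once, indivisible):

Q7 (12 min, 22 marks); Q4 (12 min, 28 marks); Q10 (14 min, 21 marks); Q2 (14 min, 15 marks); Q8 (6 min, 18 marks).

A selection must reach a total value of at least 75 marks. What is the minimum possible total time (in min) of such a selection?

44

Subsets with value ≥ 75, sorted by total time:
- Q7+Q4+Q10+Q8: time 44, value 89
- Q7+Q4+Q2+Q8: time 44, value 83
Minimum time: 44 min.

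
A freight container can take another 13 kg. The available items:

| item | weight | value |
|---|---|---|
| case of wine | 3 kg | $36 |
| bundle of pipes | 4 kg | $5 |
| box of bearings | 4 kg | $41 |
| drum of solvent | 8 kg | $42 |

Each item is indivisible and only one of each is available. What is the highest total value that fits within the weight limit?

$83

Check high-value combinations within 13 kg:
- box of bearings+drum of solvent: weight 4+8=12, value 41+42=83
- case of wine+bundle of pipes+box of bearings: weight 3+4+4=11, value 36+5+41=82
- case of wine+drum of solvent: weight 3+8=11, value 36+42=78
Best: $83.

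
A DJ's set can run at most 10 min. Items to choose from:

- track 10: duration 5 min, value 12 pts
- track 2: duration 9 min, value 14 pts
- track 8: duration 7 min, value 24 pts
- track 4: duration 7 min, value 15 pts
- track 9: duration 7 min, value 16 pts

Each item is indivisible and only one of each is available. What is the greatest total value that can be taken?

24 pts

Check high-value combinations within 10 min:
- track 8: duration 7, value 24
- track 9: duration 7, value 16
- track 4: duration 7, value 15
- track 2: duration 9, value 14
- track 10: duration 5, value 12
Best: 24 pts.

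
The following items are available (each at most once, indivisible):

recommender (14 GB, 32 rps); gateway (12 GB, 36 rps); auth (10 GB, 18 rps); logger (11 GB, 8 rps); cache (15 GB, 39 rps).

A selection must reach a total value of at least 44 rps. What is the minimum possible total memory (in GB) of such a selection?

22

Subsets with value ≥ 44, sorted by total memory:
- gateway+auth: memory 22, value 54
- gateway+logger: memory 23, value 44
Minimum memory: 22 GB.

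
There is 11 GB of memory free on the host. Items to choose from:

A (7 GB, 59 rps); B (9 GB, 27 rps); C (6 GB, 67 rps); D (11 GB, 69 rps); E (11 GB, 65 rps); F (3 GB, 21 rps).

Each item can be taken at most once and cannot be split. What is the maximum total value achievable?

This is a 0/1 knapsack; check combinations near the capacity.
- C+F: memory 6+3=9, value 67+21=88
- A+F: memory 7+3=10, value 59+21=80
- D: memory 11, value 69
Best: 88 rps.

88 rps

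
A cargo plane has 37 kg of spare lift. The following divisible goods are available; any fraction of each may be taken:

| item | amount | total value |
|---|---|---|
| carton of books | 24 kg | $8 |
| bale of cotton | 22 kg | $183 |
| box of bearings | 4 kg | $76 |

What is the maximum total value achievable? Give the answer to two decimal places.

262.67

Take in order of value per unit:
- box of bearings (76/4 per unit): all 4 → value 76, running total 76.00
- bale of cotton (183/22 per unit): all 22 → value 183, running total 259.00
- carton of books (8/24 per unit): 11 of 24 → value 11×8/24 = 3.6667, running total 262.67
Total 262.67.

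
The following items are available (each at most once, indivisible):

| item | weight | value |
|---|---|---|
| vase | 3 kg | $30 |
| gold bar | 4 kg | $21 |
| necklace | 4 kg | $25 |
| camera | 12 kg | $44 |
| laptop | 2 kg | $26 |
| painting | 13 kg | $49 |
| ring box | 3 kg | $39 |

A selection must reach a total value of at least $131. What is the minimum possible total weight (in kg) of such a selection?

16

Subsets with value ≥ 131, sorted by total weight:
- vase+gold bar+necklace+laptop+ring box: weight 16, value 141
- vase+camera+laptop+ring box: weight 20, value 139
Minimum weight: 16 kg.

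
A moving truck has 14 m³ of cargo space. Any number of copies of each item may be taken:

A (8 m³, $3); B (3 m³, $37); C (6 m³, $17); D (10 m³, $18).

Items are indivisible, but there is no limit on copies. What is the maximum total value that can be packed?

Best value-per-unit is B at 37/3, and filling with it alone uses volume 4×3=12. No mix of the others beats 4×37 = 148.

$148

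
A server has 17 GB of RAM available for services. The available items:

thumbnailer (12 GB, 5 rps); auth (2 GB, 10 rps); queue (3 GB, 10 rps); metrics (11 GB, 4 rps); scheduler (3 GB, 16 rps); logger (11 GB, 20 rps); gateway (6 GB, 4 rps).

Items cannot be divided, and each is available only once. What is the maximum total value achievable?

46 rps

This is a 0/1 knapsack; check combinations near the capacity.
- auth+scheduler+logger: memory 2+3+11=16, value 10+16+20=46
- queue+scheduler+logger: memory 3+3+11=17, value 10+16+20=46
- auth+queue+scheduler+gateway: memory 2+3+3+6=14, value 10+10+16+4=40
Best: 46 rps.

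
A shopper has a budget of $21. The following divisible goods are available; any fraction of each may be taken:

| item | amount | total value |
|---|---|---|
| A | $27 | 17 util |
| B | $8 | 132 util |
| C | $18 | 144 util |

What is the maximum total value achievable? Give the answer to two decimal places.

Take in order of value per unit:
- B (132/8 per unit): all 8 → value 132, running total 132.00
- C (144/18 per unit): 13 of 18 → value 13×144/18 = 104.0000, running total 236.00
Total 236.00.

236.00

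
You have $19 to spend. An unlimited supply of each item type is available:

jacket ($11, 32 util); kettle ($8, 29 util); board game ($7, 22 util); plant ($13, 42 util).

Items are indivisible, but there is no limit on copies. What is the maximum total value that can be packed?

Best value-per-unit is kettle at 29/8; filling with it alone gives 2×29 = 58.
Optimal mix: 1×jacket + 1×kettle → cost 19, value 61.

61 util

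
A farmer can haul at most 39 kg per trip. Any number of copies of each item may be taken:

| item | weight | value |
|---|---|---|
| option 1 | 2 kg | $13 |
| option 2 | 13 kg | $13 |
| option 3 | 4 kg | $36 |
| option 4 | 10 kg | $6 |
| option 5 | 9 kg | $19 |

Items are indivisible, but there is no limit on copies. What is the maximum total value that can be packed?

$337

Best value-per-unit is option 3 at 36/4; filling with it alone gives 9×36 = 324.
Optimal mix: 1×option 1 + 9×option 3 → weight 38, value 337.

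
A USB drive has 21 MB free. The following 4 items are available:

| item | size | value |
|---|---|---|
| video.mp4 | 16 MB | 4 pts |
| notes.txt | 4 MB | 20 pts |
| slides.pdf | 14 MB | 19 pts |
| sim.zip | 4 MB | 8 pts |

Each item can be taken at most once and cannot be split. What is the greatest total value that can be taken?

39 pts

This is a 0/1 knapsack; check combinations near the capacity.
- notes.txt+slides.pdf: size 4+14=18, value 20+19=39
- notes.txt+sim.zip: size 4+4=8, value 20+8=28
- slides.pdf+sim.zip: size 14+4=18, value 19+8=27
- video.mp4+notes.txt: size 16+4=20, value 4+20=24
Best: 39 pts.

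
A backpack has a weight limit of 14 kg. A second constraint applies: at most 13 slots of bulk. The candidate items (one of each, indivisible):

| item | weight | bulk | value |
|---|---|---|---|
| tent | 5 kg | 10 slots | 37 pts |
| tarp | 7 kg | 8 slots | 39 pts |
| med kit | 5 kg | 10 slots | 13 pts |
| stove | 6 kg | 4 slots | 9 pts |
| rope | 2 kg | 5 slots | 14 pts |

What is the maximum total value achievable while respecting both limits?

Feasible sets respecting both limits:
- tarp+rope: weight 9, bulk 13, value 53
- tarp+stove: weight 13, bulk 12, value 48
- tarp: weight 7, bulk 8, value 39
Best: 53 pts.

53 pts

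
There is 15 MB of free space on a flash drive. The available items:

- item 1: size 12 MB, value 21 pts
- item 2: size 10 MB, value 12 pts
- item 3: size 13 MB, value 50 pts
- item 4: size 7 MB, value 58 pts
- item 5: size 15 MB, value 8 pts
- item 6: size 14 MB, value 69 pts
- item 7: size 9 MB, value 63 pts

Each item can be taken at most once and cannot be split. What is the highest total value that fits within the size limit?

69 pts

This is a 0/1 knapsack; check combinations near the capacity.
- item 6: size 14, value 69
- item 7: size 9, value 63
- item 4: size 7, value 58
- item 3: size 13, value 50
Best: 69 pts.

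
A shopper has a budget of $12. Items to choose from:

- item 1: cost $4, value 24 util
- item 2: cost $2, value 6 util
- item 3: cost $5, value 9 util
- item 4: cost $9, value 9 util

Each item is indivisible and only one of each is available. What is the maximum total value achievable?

This is a 0/1 knapsack; check combinations near the capacity.
- item 1+item 2+item 3: cost 4+2+5=11, value 24+6+9=39
- item 1+item 3: cost 4+5=9, value 24+9=33
- item 1+item 2: cost 4+2=6, value 24+6=30
Best: 39 util.

39 util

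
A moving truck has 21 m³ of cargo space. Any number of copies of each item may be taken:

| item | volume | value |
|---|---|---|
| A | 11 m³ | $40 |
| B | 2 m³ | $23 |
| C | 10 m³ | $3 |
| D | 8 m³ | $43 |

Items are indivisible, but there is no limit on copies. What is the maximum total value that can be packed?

$230

Best value-per-unit is B at 23/2, and filling with it alone uses volume 10×2=20. No mix of the others beats 10×23 = 230.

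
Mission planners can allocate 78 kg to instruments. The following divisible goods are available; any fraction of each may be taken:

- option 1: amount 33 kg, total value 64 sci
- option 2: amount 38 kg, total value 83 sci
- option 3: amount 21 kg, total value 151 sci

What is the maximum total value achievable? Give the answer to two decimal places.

Take in order of value per unit:
- option 3 (151/21 per unit): all 21 → value 151, running total 151.00
- option 2 (83/38 per unit): all 38 → value 83, running total 234.00
- option 1 (64/33 per unit): 19 of 33 → value 19×64/33 = 36.8485, running total 270.85
Total 270.85.

270.85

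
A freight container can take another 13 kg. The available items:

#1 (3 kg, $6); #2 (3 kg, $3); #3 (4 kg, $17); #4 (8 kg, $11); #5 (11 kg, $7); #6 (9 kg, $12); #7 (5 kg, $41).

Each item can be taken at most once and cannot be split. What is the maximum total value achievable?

Check high-value combinations within 13 kg:
- #1+#3+#7: weight 3+4+5=12, value 6+17+41=64
- #2+#3+#7: weight 3+4+5=12, value 3+17+41=61
- #3+#7: weight 4+5=9, value 17+41=58
Best: $64.

$64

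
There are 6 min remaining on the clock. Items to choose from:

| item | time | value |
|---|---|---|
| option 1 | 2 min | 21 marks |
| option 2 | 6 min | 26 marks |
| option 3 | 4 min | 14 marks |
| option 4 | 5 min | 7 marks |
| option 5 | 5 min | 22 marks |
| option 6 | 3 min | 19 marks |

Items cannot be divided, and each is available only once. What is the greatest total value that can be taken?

This is a 0/1 knapsack; check combinations near the capacity.
- option 1+option 6: time 2+3=5, value 21+19=40
- option 1+option 3: time 2+4=6, value 21+14=35
- option 2: time 6, value 26
- option 5: time 5, value 22
- option 1: time 2, value 21
Best: 40 marks.

40 marks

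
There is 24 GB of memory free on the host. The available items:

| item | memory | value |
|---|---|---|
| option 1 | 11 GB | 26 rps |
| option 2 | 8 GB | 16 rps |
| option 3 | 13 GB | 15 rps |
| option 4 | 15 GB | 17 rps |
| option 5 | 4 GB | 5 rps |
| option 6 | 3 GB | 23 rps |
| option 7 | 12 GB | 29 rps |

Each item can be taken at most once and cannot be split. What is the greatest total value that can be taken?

68 rps

This is a 0/1 knapsack; check combinations near the capacity.
- option 2+option 6+option 7: memory 8+3+12=23, value 16+23+29=68
- option 1+option 2+option 6: memory 11+8+3=22, value 26+16+23=65
- option 5+option 6+option 7: memory 4+3+12=19, value 5+23+29=57
- option 1+option 7: memory 11+12=23, value 26+29=55
Best: 68 rps.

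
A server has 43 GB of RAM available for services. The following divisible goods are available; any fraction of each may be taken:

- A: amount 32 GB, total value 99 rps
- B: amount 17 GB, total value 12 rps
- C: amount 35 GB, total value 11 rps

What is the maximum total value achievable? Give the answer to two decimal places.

106.76

Take in order of value per unit:
- A (99/32 per unit): all 32 → value 99, running total 99.00
- B (12/17 per unit): 11 of 17 → value 11×12/17 = 7.7647, running total 106.76
Total 106.76.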